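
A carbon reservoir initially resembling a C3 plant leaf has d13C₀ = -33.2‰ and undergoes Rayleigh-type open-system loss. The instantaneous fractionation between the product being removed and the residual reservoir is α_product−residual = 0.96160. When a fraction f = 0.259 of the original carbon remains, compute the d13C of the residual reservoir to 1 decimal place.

Rayleigh residual: δ_res = (δ₀ + 1000)·f^(α−1) − 1000
α − 1 = -0.03840
f^(α−1) = 0.259^(-0.03840) = 1.053245
δ_res = (-33.2 + 1000) × 1.053245 − 1000 = 1018.277 − 1000 = 18.28‰

18.3‰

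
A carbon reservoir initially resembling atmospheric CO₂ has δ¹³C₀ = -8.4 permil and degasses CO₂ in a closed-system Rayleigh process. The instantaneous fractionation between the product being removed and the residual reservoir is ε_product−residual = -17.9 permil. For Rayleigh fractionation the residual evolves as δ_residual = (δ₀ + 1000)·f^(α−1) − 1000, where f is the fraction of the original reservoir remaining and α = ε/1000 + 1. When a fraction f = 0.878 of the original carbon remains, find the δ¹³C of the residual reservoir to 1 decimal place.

-6.1 permil

Rayleigh residual: δ_res = (δ₀ + 1000)·f^(α−1) − 1000
α = ε/1000 + 1 = 0.98210, so α − 1 = -0.01790
f^(α−1) = 0.878^(-0.01790) = 1.002332
δ_res = (-8.4 + 1000) × 1.002332 − 1000 = 993.912 − 1000 = -6.09 permil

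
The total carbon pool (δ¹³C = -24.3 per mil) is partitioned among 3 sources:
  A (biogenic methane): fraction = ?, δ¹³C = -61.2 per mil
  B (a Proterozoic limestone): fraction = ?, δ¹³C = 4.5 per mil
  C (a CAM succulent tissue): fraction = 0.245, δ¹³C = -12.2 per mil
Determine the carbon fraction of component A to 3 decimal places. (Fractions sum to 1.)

Let f_A and f_B be the unknown fractions; fractions sum to 1 so f_A + f_B = 0.755.
Mass balance: Σ fᵢ·δᵢ = δ_bulk ⇒ f_A·(-61.2) + f_B·(4.5) = -24.3 − (-2.989) = -21.311
Substitute f_B = 0.755 − f_A:
f_A·(-61.2 − 4.5) = -21.311 − 0.755×(4.5) = -24.709
f_A = -24.709 / -65.7 = 0.3761

0.376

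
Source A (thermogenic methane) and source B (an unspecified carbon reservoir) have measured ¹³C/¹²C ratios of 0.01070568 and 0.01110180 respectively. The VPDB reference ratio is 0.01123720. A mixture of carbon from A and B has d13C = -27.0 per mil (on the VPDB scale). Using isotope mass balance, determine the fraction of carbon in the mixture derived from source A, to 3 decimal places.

δ_A = (0.01070568/0.01123720 − 1)×1000 = (0.952700 − 1)×1000 = -47.300 per mil
δ_B = (0.01110180/0.01123720 − 1)×1000 = (0.987951 − 1)×1000 = -12.049 per mil
f_A = (δ_mix − δ_B)/(δ_A − δ_B) = (-27.0 − (-12.049))/(-47.300 − (-12.049))
f_A = -14.951 / -35.251 = 0.4241

0.424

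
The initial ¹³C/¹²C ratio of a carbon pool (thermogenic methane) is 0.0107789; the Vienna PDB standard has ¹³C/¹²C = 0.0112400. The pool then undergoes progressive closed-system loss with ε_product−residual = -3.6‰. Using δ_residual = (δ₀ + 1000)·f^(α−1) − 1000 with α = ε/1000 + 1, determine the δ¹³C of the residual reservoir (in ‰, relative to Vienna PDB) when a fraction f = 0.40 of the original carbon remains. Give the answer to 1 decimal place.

-37.9‰

δ₀ = (0.0107789/0.0112400 − 1)×1000 = (0.958977 − 1)×1000 = -41.023‰
α − 1 = ε/1000 = -0.0036
f^(α−1) = 0.40^(-0.0036) = 1.003304
δ_res = (-41.023 + 1000) × 1.003304 − 1000 = 962.145 − 1000 = -37.85‰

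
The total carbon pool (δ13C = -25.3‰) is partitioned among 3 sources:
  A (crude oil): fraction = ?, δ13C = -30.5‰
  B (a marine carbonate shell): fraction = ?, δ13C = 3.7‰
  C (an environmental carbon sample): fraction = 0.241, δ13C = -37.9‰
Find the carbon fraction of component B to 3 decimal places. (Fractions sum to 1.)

0.204

Let f_B and f_A be the unknown fractions; fractions sum to 1 so f_B + f_A = 0.759.
Mass balance: Σ fᵢ·δᵢ = δ_bulk ⇒ f_B·(3.7) + f_A·(-30.5) = -25.3 − (-9.134) = -16.166
Substitute f_A = 0.759 − f_B:
f_B·(3.7 − -30.5) = -16.166 − 0.759×(-30.5) = 6.983
f_B = 6.983 / 34.2 = 0.2042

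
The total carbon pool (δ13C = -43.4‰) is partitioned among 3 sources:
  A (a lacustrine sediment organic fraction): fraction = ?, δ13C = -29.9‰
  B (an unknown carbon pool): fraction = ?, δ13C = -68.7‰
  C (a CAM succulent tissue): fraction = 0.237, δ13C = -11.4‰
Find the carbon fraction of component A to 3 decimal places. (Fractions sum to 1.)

Let f_A and f_B be the unknown fractions; fractions sum to 1 so f_A + f_B = 0.763.
Mass balance: Σ fᵢ·δᵢ = δ_bulk ⇒ f_A·(-29.9) + f_B·(-68.7) = -43.4 − (-2.702) = -40.698
Substitute f_B = 0.763 − f_A:
f_A·(-29.9 − -68.7) = -40.698 − 0.763×(-68.7) = 11.720
f_A = 11.720 / 38.8 = 0.3021

0.302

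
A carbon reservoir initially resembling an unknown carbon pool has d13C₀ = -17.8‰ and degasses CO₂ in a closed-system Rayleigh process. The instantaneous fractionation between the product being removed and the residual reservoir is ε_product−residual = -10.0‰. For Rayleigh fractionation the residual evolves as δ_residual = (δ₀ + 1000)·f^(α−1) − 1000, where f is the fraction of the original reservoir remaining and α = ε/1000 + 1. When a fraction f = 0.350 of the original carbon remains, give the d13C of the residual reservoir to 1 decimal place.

-7.4‰

Rayleigh residual: δ_res = (δ₀ + 1000)·f^(α−1) − 1000
α = ε/1000 + 1 = 0.99000, so α − 1 = -0.01000
f^(α−1) = 0.350^(-0.01000) = 1.010554
δ_res = (-17.8 + 1000) × 1.010554 − 1000 = 992.566 − 1000 = -7.43‰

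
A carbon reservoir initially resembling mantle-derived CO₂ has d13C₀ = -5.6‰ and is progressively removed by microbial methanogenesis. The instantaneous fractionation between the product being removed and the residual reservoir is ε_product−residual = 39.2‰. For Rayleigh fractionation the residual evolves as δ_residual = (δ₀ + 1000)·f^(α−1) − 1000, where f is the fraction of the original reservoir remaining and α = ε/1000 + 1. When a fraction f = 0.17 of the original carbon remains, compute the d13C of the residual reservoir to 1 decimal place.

Rayleigh residual: δ_res = (δ₀ + 1000)·f^(α−1) − 1000
α = ε/1000 + 1 = 1.03920, so α − 1 = 0.03920
f^(α−1) = 0.17^(0.03920) = 0.932897
δ_res = (-5.6 + 1000) × 0.932897 − 1000 = 927.673 − 1000 = -72.33‰

-72.3‰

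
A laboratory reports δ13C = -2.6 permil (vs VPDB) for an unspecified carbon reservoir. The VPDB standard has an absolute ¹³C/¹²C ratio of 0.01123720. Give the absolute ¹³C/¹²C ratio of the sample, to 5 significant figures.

R_sample = R_standard × (δ13C/1000 + 1)
R_sample = 0.01123720 × (-2.6/1000 + 1) = 0.01123720 × 0.997400
R_sample = 0.0112080

0.011208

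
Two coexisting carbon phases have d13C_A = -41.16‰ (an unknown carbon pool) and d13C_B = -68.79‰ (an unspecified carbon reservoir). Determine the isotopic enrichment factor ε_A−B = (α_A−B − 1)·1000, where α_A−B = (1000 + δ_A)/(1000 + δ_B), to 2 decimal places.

α_A−B = (1000 + -41.16) / (1000 + -68.79) = 958.84 / 931.21 = 1.029671
ε_A−B = (1.029671 − 1) × 1000 = 29.671‰
(The approximation ε ≈ δ_A − δ_B would give 27.63‰.)

29.67‰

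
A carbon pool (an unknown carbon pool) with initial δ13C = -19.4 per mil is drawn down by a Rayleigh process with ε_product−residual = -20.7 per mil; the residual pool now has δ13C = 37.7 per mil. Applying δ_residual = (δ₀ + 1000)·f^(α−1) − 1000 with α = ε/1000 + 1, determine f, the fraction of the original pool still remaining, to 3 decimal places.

α − 1 = ε/1000 = -0.0207
(δ_res + 1000)/(δ₀ + 1000) = (37.7 + 1000)/(-19.4 + 1000) = 1037.7/980.6 = 1.058230
f = 1.058230^(1/-0.0207) = exp(ln(1.058230)/-0.0207) = exp(0.05660/-0.0207)
f = exp(-2.7342) = 0.0649

0.065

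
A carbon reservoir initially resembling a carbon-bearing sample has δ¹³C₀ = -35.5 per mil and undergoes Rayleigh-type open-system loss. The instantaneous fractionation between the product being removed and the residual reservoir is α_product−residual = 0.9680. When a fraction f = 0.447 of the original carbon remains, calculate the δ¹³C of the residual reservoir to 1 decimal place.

Rayleigh residual: δ_res = (δ₀ + 1000)·f^(α−1) − 1000
α − 1 = -0.03200
f^(α−1) = 0.447^(-0.03200) = 1.026101
δ_res = (-35.5 + 1000) × 1.026101 − 1000 = 989.675 − 1000 = -10.33 per mil

-10.3 per mil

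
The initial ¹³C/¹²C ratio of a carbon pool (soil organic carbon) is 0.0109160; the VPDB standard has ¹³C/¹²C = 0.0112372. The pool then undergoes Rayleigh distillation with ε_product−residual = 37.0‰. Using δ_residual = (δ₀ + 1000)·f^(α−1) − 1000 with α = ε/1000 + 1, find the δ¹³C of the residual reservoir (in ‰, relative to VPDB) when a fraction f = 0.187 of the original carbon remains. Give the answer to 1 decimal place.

δ₀ = (0.0109160/0.0112372 − 1)×1000 = (0.971416 − 1)×1000 = -28.584‰
α − 1 = ε/1000 = 0.0370
f^(α−1) = 0.187^(0.0370) = 0.939849
δ_res = (-28.584 + 1000) × 0.939849 − 1000 = 912.985 − 1000 = -87.02‰

-87.0‰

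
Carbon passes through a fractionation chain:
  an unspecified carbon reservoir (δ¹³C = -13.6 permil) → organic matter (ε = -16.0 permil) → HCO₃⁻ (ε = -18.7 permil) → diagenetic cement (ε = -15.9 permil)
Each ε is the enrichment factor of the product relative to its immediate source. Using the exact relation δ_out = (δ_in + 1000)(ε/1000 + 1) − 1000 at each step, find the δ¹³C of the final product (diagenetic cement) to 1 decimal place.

step 1: δ = (-13.60 + 1000)·(-16.0/1000 + 1) − 1000 = -29.38 permil
step 2: δ = (-29.38 + 1000)·(-18.7/1000 + 1) − 1000 = -47.53 permil
step 3: δ = (-47.53 + 1000)·(-15.9/1000 + 1) − 1000 = -62.68 permil

-62.7 permil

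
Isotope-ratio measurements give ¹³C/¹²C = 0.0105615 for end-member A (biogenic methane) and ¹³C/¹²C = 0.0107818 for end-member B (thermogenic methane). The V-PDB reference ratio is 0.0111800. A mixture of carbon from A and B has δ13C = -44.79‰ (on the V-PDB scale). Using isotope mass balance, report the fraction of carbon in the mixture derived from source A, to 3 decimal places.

0.466

δ_A = (0.0105615/0.0111800 − 1)×1000 = (0.944678 − 1)×1000 = -55.322‰
δ_B = (0.0107818/0.0111800 − 1)×1000 = (0.964383 − 1)×1000 = -35.617‰
f_A = (δ_mix − δ_B)/(δ_A − δ_B) = (-44.79 − (-35.617))/(-55.322 − (-35.617))
f_A = -9.173 / -19.705 = 0.4655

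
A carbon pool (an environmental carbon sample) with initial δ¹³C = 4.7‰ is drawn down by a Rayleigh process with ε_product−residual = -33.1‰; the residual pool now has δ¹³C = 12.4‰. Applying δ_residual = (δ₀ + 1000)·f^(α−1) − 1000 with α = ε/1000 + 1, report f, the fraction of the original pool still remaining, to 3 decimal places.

0.794

α − 1 = ε/1000 = -0.0331
(δ_res + 1000)/(δ₀ + 1000) = (12.4 + 1000)/(4.7 + 1000) = 1012.4/1004.7 = 1.007664
f = 1.007664^(1/-0.0331) = exp(ln(1.007664)/-0.0331) = exp(0.00763/-0.0331)
f = exp(-0.2307) = 0.7940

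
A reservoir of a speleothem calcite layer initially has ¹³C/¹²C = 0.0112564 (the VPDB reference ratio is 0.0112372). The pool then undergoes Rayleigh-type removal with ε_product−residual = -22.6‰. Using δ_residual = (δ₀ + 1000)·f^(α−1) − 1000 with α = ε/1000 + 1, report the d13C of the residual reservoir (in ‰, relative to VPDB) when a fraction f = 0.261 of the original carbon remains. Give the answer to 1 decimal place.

32.6‰

δ₀ = (0.0112564/0.0112372 − 1)×1000 = (1.001709 − 1)×1000 = 1.709‰
α − 1 = ε/1000 = -0.0226
f^(α−1) = 0.261^(-0.0226) = 1.030823
δ_res = (1.709 + 1000) × 1.030823 − 1000 = 1032.584 − 1000 = 32.58‰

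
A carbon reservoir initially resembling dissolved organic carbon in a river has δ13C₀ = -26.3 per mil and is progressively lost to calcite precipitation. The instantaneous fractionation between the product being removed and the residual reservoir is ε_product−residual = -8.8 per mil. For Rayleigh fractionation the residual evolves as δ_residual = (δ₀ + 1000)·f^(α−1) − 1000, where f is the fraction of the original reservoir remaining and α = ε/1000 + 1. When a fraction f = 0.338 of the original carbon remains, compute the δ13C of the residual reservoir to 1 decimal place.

Rayleigh residual: δ_res = (δ₀ + 1000)·f^(α−1) − 1000
α = ε/1000 + 1 = 0.99120, so α − 1 = -0.00880
f^(α−1) = 0.338^(-0.00880) = 1.009591
δ_res = (-26.3 + 1000) × 1.009591 − 1000 = 983.039 − 1000 = -16.96 per mil

-17.0 per mil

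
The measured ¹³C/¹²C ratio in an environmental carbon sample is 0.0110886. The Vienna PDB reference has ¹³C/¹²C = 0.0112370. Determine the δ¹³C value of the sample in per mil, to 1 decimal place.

δ¹³C = (R_sample / R_standard − 1) × 1000
R_sample / R_standard = 0.0110886 / 0.0112370 = 0.986794
δ¹³C = (0.986794 − 1) × 1000 = -13.21 per mil

-13.2 per mil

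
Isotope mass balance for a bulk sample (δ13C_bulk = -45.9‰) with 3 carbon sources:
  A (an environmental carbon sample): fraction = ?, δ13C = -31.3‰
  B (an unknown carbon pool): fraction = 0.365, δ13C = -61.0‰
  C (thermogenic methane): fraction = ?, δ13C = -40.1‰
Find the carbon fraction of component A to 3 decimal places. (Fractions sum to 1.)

Let f_A and f_C be the unknown fractions; fractions sum to 1 so f_A + f_C = 0.635.
Mass balance: Σ fᵢ·δᵢ = δ_bulk ⇒ f_A·(-31.3) + f_C·(-40.1) = -45.9 − (-22.265) = -23.635
Substitute f_C = 0.635 − f_A:
f_A·(-31.3 − -40.1) = -23.635 − 0.635×(-40.1) = 1.829
f_A = 1.829 / 8.8 = 0.2078

0.208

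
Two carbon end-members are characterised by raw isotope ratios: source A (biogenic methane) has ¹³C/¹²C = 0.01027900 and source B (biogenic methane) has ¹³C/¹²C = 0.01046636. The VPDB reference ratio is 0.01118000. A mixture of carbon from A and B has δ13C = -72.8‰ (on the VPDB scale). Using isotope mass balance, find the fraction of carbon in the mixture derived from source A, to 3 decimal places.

δ_A = (0.01027900/0.01118000 − 1)×1000 = (0.919410 − 1)×1000 = -80.590‰
δ_B = (0.01046636/0.01118000 − 1)×1000 = (0.936168 − 1)×1000 = -63.832‰
f_A = (δ_mix − δ_B)/(δ_A − δ_B) = (-72.8 − (-63.832))/(-80.590 − (-63.832))
f_A = -8.968 / -16.758 = 0.5351

0.535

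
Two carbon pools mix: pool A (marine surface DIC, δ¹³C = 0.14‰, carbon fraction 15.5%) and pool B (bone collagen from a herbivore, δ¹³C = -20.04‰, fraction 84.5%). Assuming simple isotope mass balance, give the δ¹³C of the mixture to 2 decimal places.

-16.91‰

δ_mix = f_A·δ_A + f_B·δ_B
δ_mix = 0.155 × (0.14) + 0.845 × (-20.04)
δ_mix = 0.022 + -16.934 = -16.912‰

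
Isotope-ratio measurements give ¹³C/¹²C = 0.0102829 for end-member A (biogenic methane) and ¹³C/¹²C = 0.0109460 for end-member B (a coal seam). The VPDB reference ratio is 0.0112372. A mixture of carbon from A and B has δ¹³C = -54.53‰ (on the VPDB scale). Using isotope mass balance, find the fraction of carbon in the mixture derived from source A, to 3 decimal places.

0.485

δ_A = (0.0102829/0.0112372 − 1)×1000 = (0.915077 − 1)×1000 = -84.923‰
δ_B = (0.0109460/0.0112372 − 1)×1000 = (0.974086 − 1)×1000 = -25.914‰
f_A = (δ_mix − δ_B)/(δ_A − δ_B) = (-54.53 − (-25.914))/(-84.923 − (-25.914))
f_A = -28.616 / -59.009 = 0.4849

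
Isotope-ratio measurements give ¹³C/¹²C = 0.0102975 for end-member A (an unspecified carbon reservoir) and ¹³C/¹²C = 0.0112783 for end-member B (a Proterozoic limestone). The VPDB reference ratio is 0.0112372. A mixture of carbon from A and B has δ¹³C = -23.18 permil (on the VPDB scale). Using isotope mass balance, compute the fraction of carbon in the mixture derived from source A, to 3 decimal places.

0.307

δ_A = (0.0102975/0.0112372 − 1)×1000 = (0.916376 − 1)×1000 = -83.624 permil
δ_B = (0.0112783/0.0112372 − 1)×1000 = (1.003657 − 1)×1000 = 3.657 permil
f_A = (δ_mix − δ_B)/(δ_A − δ_B) = (-23.18 − (3.657))/(-83.624 − (3.657))
f_A = -26.837 / -87.282 = 0.3075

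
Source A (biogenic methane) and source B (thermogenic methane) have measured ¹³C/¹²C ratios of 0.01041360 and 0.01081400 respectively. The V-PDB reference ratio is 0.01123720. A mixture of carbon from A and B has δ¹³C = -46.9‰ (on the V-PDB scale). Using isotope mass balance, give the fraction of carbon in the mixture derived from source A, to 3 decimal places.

0.259

δ_A = (0.01041360/0.01123720 − 1)×1000 = (0.926708 − 1)×1000 = -73.292‰
δ_B = (0.01081400/0.01123720 − 1)×1000 = (0.962339 − 1)×1000 = -37.661‰
f_A = (δ_mix − δ_B)/(δ_A − δ_B) = (-46.9 − (-37.661))/(-73.292 − (-37.661))
f_A = -9.239 / -35.632 = 0.2593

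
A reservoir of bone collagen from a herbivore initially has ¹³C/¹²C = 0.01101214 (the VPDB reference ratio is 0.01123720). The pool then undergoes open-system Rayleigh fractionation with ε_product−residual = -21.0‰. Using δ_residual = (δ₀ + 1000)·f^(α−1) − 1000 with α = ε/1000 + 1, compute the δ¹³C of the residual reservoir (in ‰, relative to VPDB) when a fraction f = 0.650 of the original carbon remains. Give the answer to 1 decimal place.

-11.1‰

δ₀ = (0.01101214/0.01123720 − 1)×1000 = (0.979972 − 1)×1000 = -20.028‰
α − 1 = ε/1000 = -0.0210
f^(α−1) = 0.650^(-0.0210) = 1.009087
δ_res = (-20.028 + 1000) × 1.009087 − 1000 = 988.877 − 1000 = -11.12‰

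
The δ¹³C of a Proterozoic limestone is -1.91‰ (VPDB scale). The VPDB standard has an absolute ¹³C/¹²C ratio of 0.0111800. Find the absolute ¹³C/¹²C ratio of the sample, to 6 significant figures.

0.0111586

R_sample = R_standard × (δ¹³C/1000 + 1)
R_sample = 0.0111800 × (-1.91/1000 + 1) = 0.0111800 × 0.998090
R_sample = 0.0111586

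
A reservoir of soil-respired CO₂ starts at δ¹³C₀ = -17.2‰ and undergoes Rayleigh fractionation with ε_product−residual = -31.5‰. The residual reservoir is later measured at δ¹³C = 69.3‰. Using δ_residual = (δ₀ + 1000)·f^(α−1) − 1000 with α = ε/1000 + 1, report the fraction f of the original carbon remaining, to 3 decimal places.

α − 1 = ε/1000 = -0.0315
(δ_res + 1000)/(δ₀ + 1000) = (69.3 + 1000)/(-17.2 + 1000) = 1069.3/982.8 = 1.088014
f = 1.088014^(1/-0.0315) = exp(ln(1.088014)/-0.0315) = exp(0.08435/-0.0315)
f = exp(-2.6779) = 0.0687

0.069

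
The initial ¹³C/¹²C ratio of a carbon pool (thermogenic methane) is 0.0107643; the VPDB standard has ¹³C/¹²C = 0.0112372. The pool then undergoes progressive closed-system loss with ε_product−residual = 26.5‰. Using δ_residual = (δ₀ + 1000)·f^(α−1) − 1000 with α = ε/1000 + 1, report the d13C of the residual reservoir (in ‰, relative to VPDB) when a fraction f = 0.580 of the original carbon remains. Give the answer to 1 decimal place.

-55.8‰

δ₀ = (0.0107643/0.0112372 − 1)×1000 = (0.957917 − 1)×1000 = -42.083‰
α − 1 = ε/1000 = 0.0265
f^(α−1) = 0.580^(0.0265) = 0.985668
δ_res = (-42.083 + 1000) × 0.985668 − 1000 = 944.188 − 1000 = -55.81‰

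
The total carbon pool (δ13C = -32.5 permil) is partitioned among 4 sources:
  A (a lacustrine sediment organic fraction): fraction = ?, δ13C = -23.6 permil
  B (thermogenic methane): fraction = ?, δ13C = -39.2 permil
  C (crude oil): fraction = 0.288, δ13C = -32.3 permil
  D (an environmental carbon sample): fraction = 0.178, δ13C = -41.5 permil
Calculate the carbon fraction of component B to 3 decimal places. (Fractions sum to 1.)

0.206

Let f_B and f_A be the unknown fractions; fractions sum to 1 so f_B + f_A = 0.534.
Mass balance: Σ fᵢ·δᵢ = δ_bulk ⇒ f_B·(-39.2) + f_A·(-23.6) = -32.5 − (-16.689) = -15.811
Substitute f_A = 0.534 − f_B:
f_B·(-39.2 − -23.6) = -15.811 − 0.534×(-23.6) = -3.208
f_B = -3.208 / -15.6 = 0.2057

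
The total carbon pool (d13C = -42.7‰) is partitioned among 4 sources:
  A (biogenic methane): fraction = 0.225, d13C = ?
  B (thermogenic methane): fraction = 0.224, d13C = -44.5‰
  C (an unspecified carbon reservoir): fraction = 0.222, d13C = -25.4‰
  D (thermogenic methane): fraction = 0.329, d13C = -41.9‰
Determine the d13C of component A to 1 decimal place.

-59.1‰

Isotope mass balance: δ_bulk = Σ fᵢ·δᵢ.
-42.7 = 0.225×δ_A + 0.224×(-44.5) + 0.222×(-25.4) + 0.329×(-41.9)
0.225·δ_A = -42.7 − (-29.392) = -13.308
δ_A = -13.308 / 0.225 = -59.15‰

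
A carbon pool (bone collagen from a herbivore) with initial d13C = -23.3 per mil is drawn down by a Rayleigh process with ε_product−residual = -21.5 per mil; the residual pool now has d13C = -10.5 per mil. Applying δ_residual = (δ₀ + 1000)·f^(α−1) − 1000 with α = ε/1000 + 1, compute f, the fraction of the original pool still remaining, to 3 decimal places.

0.546

α − 1 = ε/1000 = -0.0215
(δ_res + 1000)/(δ₀ + 1000) = (-10.5 + 1000)/(-23.3 + 1000) = 989.5/976.7 = 1.013105
f = 1.013105^(1/-0.0215) = exp(ln(1.013105)/-0.0215) = exp(0.01302/-0.0215)
f = exp(-0.6056) = 0.5458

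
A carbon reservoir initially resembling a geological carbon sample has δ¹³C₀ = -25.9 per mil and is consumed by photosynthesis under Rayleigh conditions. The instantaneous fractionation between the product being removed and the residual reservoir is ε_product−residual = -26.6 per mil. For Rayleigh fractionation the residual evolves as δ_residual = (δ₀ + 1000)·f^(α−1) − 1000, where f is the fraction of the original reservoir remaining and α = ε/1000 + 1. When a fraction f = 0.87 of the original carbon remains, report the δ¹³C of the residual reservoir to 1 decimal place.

-22.3 per mil

Rayleigh residual: δ_res = (δ₀ + 1000)·f^(α−1) − 1000
α = ε/1000 + 1 = 0.97340, so α − 1 = -0.02660
f^(α−1) = 0.87^(-0.02660) = 1.003711
δ_res = (-25.9 + 1000) × 1.003711 − 1000 = 977.715 − 1000 = -22.28 per mil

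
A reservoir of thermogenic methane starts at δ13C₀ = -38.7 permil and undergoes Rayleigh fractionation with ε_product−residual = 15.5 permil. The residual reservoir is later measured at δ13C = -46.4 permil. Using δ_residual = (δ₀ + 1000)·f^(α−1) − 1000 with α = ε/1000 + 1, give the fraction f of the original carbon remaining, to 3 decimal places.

0.595

α − 1 = ε/1000 = 0.0155
(δ_res + 1000)/(δ₀ + 1000) = (-46.4 + 1000)/(-38.7 + 1000) = 953.6/961.3 = 0.991990
f = 0.991990^(1/0.0155) = exp(ln(0.991990)/0.0155) = exp(-0.00804/0.0155)
f = exp(-0.5189) = 0.5952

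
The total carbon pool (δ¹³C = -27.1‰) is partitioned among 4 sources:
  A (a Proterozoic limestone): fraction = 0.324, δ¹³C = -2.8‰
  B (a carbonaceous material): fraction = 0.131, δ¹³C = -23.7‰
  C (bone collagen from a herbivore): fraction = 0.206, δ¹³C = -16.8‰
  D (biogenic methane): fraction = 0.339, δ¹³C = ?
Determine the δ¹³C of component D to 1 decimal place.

Isotope mass balance: δ_bulk = Σ fᵢ·δᵢ.
-27.1 = 0.324×(-2.8) + 0.131×(-23.7) + 0.206×(-16.8) + 0.339×δ_D
0.339·δ_D = -27.1 − (-7.473) = -19.627
δ_D = -19.627 / 0.339 = -57.90‰

-57.9‰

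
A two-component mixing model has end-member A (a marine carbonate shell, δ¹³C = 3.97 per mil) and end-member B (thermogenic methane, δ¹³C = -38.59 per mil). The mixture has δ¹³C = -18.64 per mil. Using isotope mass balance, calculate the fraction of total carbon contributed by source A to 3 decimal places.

δ_mix = f_A·δ_A + (1 − f_A)·δ_B  ⇒  f_A = (δ_mix − δ_B)/(δ_A − δ_B)
f_A = (-18.64 − (-38.59)) / (3.97 − (-38.59))
f_A = 19.95 / 42.56 = 0.4688

0.469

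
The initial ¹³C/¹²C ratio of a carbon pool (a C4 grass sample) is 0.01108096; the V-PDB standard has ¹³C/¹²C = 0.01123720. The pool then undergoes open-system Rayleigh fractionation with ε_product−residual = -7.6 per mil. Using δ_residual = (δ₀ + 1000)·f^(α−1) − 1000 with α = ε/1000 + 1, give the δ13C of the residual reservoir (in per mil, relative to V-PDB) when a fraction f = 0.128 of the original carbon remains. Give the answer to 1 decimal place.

1.6 per mil

δ₀ = (0.01108096/0.01123720 − 1)×1000 = (0.986096 − 1)×1000 = -13.904 per mil
α − 1 = ε/1000 = -0.0076
f^(α−1) = 0.128^(-0.0076) = 1.015746
δ_res = (-13.904 + 1000) × 1.015746 − 1000 = 1001.623 − 1000 = 1.62 per mil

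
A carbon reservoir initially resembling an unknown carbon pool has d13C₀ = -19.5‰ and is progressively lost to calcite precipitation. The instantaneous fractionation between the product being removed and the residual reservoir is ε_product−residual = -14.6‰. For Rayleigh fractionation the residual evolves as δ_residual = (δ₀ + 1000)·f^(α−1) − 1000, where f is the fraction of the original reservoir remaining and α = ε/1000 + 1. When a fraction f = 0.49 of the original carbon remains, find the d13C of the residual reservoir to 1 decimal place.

-9.2‰

Rayleigh residual: δ_res = (δ₀ + 1000)·f^(α−1) − 1000
α = ε/1000 + 1 = 0.98540, so α − 1 = -0.01460
f^(α−1) = 0.49^(-0.01460) = 1.010469
δ_res = (-19.5 + 1000) × 1.010469 − 1000 = 990.765 − 1000 = -9.23‰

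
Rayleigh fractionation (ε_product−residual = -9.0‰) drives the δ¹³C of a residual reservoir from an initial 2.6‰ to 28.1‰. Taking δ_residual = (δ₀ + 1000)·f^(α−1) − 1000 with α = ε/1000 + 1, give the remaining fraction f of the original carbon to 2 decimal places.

α − 1 = ε/1000 = -0.0090
(δ_res + 1000)/(δ₀ + 1000) = (28.1 + 1000)/(2.6 + 1000) = 1028.1/1002.6 = 1.025434
f = 1.025434^(1/-0.0090) = exp(ln(1.025434)/-0.0090) = exp(0.02512/-0.0090)
f = exp(-2.7906) = 0.0614

0.06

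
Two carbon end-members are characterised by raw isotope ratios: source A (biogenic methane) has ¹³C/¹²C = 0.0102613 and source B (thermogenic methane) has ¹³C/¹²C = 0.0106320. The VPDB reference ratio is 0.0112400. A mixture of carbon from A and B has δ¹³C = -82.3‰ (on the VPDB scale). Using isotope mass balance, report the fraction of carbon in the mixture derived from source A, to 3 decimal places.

δ_A = (0.0102613/0.0112400 − 1)×1000 = (0.912927 − 1)×1000 = -87.073‰
δ_B = (0.0106320/0.0112400 − 1)×1000 = (0.945907 − 1)×1000 = -54.093‰
f_A = (δ_mix − δ_B)/(δ_A − δ_B) = (-82.3 − (-54.093))/(-87.073 − (-54.093))
f_A = -28.207 / -32.980 = 0.8553

0.855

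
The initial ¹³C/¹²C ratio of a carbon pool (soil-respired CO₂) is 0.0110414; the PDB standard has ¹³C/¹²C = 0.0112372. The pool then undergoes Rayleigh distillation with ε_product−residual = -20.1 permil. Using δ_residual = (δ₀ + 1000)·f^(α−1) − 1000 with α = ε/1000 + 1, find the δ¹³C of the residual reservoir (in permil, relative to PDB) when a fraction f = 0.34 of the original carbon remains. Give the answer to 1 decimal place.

δ₀ = (0.0110414/0.0112372 − 1)×1000 = (0.982576 − 1)×1000 = -17.424 permil
α − 1 = ε/1000 = -0.0201
f^(α−1) = 0.34^(-0.0201) = 1.021921
δ_res = (-17.424 + 1000) × 1.021921 − 1000 = 1004.115 − 1000 = 4.11 permil

4.1 permil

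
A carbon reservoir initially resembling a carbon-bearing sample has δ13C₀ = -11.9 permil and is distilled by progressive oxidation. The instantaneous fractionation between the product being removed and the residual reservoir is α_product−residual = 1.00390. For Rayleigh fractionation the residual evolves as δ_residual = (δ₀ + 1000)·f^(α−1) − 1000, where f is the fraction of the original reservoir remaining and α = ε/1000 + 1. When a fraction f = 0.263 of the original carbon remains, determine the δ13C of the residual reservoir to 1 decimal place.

Rayleigh residual: δ_res = (δ₀ + 1000)·f^(α−1) − 1000
α − 1 = 0.00390
f^(α−1) = 0.263^(0.00390) = 0.994805
δ_res = (-11.9 + 1000) × 0.994805 − 1000 = 982.967 − 1000 = -17.03 permil

-17.0 permil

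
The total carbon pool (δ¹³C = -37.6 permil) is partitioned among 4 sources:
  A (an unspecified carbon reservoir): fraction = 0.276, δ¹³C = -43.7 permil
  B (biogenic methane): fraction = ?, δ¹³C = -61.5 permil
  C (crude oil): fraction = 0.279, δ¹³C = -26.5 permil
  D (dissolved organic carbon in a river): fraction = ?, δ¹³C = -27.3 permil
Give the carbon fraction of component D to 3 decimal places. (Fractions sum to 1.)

0.270

Let f_D and f_B be the unknown fractions; fractions sum to 1 so f_D + f_B = 0.445.
Mass balance: Σ fᵢ·δᵢ = δ_bulk ⇒ f_D·(-27.3) + f_B·(-61.5) = -37.6 − (-19.455) = -18.145
Substitute f_B = 0.445 − f_D:
f_D·(-27.3 − -61.5) = -18.145 − 0.445×(-61.5) = 9.222
f_D = 9.222 / 34.2 = 0.2697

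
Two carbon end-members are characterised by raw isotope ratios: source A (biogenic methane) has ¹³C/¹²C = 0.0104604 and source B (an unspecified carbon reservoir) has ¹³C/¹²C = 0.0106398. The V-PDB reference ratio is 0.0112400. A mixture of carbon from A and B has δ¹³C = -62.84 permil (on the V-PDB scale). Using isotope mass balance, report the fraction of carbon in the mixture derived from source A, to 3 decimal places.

0.592

δ_A = (0.0104604/0.0112400 − 1)×1000 = (0.930641 − 1)×1000 = -69.359 permil
δ_B = (0.0106398/0.0112400 − 1)×1000 = (0.946601 − 1)×1000 = -53.399 permil
f_A = (δ_mix − δ_B)/(δ_A − δ_B) = (-62.84 − (-53.399))/(-69.359 − (-53.399))
f_A = -9.441 / -15.961 = 0.5915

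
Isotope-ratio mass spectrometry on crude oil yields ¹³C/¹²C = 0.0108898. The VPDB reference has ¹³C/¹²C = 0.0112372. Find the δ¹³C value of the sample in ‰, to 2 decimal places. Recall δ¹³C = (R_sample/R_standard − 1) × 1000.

-30.92‰

δ¹³C = (R_sample / R_standard − 1) × 1000
R_sample / R_standard = 0.0108898 / 0.0112372 = 0.969085
δ¹³C = (0.969085 − 1) × 1000 = -30.915‰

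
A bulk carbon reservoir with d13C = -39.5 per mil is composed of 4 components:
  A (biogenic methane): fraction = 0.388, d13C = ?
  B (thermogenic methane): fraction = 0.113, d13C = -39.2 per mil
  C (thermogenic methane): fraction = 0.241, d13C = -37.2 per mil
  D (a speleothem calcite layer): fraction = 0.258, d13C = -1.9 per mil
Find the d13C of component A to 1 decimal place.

Isotope mass balance: δ_bulk = Σ fᵢ·δᵢ.
-39.5 = 0.388×δ_A + 0.113×(-39.2) + 0.241×(-37.2) + 0.258×(-1.9)
0.388·δ_A = -39.5 − (-13.885) = -25.615
δ_A = -25.615 / 0.388 = -66.02 per mil

-66.0 per mil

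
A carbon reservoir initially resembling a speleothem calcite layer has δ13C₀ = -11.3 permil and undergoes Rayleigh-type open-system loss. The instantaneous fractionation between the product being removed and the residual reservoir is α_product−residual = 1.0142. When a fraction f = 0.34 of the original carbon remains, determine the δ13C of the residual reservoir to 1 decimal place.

-26.3 permil

Rayleigh residual: δ_res = (δ₀ + 1000)·f^(α−1) − 1000
α − 1 = 0.01420
f^(α−1) = 0.34^(0.01420) = 0.984798
δ_res = (-11.3 + 1000) × 0.984798 − 1000 = 973.669 − 1000 = -26.33 permil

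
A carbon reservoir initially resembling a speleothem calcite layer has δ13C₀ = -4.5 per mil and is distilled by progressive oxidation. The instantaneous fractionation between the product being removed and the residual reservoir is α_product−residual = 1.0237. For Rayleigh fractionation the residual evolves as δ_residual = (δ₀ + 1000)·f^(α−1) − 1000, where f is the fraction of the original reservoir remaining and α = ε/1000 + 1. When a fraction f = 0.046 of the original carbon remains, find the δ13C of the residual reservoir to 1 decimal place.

Rayleigh residual: δ_res = (δ₀ + 1000)·f^(α−1) − 1000
α − 1 = 0.02370
f^(α−1) = 0.046^(0.02370) = 0.929624
δ_res = (-4.5 + 1000) × 0.929624 − 1000 = 925.441 − 1000 = -74.56 per mil

-74.6 per mil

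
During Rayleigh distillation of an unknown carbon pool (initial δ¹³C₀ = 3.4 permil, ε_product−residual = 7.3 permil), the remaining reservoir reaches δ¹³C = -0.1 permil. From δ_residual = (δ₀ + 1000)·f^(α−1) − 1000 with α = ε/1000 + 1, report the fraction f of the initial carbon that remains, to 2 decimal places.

0.62

α − 1 = ε/1000 = 0.0073
(δ_res + 1000)/(δ₀ + 1000) = (-0.1 + 1000)/(3.4 + 1000) = 999.9/1003.4 = 0.996512
f = 0.996512^(1/0.0073) = exp(ln(0.996512)/0.0073) = exp(-0.00349/0.0073)
f = exp(-0.4787) = 0.6196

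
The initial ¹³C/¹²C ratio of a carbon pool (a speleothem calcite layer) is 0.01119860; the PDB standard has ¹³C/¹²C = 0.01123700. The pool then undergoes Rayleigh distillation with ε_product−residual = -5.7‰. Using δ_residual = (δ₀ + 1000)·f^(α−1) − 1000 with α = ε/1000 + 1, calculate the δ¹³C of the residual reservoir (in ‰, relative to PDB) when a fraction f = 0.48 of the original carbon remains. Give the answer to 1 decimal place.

δ₀ = (0.01119860/0.01123700 − 1)×1000 = (0.996583 − 1)×1000 = -3.417‰
α − 1 = ε/1000 = -0.0057
f^(α−1) = 0.48^(-0.0057) = 1.004192
δ_res = (-3.417 + 1000) × 1.004192 − 1000 = 1000.761 − 1000 = 0.76‰

0.8‰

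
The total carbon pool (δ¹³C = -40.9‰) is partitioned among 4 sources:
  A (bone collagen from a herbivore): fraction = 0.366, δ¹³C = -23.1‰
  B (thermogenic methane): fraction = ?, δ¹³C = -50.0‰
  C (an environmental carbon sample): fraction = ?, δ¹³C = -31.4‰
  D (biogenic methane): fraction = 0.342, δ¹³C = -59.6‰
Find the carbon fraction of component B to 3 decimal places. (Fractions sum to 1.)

0.156

Let f_B and f_C be the unknown fractions; fractions sum to 1 so f_B + f_C = 0.292.
Mass balance: Σ fᵢ·δᵢ = δ_bulk ⇒ f_B·(-50.0) + f_C·(-31.4) = -40.9 − (-28.838) = -12.062
Substitute f_C = 0.292 − f_B:
f_B·(-50.0 − -31.4) = -12.062 − 0.292×(-31.4) = -2.893
f_B = -2.893 / -18.6 = 0.1556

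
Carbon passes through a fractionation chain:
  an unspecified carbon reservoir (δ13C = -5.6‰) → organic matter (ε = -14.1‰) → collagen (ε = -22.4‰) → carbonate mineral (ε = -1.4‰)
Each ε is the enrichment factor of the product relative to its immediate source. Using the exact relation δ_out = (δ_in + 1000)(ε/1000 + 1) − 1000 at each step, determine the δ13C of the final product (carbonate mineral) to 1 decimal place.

step 1: δ = (-5.60 + 1000)·(-14.1/1000 + 1) − 1000 = -19.62‰
step 2: δ = (-19.62 + 1000)·(-22.4/1000 + 1) − 1000 = -41.58‰
step 3: δ = (-41.58 + 1000)·(-1.4/1000 + 1) − 1000 = -42.92‰

-42.9‰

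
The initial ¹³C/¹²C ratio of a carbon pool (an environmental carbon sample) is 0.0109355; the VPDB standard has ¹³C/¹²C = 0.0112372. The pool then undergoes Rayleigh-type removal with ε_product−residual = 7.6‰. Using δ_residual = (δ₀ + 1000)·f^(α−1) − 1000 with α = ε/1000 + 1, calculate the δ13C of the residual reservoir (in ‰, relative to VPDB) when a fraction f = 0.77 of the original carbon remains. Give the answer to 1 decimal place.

-28.8‰

δ₀ = (0.0109355/0.0112372 − 1)×1000 = (0.973152 − 1)×1000 = -26.848‰
α − 1 = ε/1000 = 0.0076
f^(α−1) = 0.77^(0.0076) = 0.998016
δ_res = (-26.848 + 1000) × 0.998016 − 1000 = 971.221 − 1000 = -28.78‰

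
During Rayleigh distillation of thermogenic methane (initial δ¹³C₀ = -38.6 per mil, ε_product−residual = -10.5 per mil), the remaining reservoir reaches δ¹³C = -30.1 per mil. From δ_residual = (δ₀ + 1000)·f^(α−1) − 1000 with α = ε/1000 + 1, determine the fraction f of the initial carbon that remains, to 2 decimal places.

0.43

α − 1 = ε/1000 = -0.0105
(δ_res + 1000)/(δ₀ + 1000) = (-30.1 + 1000)/(-38.6 + 1000) = 969.9/961.4 = 1.008841
f = 1.008841^(1/-0.0105) = exp(ln(1.008841)/-0.0105) = exp(0.00880/-0.0105)
f = exp(-0.8383) = 0.4324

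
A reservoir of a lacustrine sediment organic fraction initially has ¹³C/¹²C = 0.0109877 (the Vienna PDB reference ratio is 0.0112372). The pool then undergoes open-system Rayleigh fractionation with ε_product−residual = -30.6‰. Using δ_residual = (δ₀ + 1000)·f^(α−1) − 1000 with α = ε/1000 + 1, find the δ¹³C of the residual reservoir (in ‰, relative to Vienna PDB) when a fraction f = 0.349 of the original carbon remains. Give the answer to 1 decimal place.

δ₀ = (0.0109877/0.0112372 − 1)×1000 = (0.977797 − 1)×1000 = -22.203‰
α − 1 = ε/1000 = -0.0306
f^(α−1) = 0.349^(-0.0306) = 1.032737
δ_res = (-22.203 + 1000) × 1.032737 − 1000 = 1009.807 − 1000 = 9.81‰

9.8‰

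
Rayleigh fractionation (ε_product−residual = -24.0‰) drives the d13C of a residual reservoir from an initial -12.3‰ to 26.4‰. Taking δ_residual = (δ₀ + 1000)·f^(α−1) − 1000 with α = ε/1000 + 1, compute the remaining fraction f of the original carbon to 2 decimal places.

α − 1 = ε/1000 = -0.0240
(δ_res + 1000)/(δ₀ + 1000) = (26.4 + 1000)/(-12.3 + 1000) = 1026.4/987.7 = 1.039182
f = 1.039182^(1/-0.0240) = exp(ln(1.039182)/-0.0240) = exp(0.03843/-0.0240)
f = exp(-1.6014) = 0.2016

0.20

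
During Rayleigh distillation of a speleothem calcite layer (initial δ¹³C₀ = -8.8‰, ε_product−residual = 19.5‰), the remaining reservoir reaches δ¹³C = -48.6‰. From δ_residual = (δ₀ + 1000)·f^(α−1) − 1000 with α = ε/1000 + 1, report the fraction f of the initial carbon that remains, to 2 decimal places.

0.12

α − 1 = ε/1000 = 0.0195
(δ_res + 1000)/(δ₀ + 1000) = (-48.6 + 1000)/(-8.8 + 1000) = 951.4/991.2 = 0.959847
f = 0.959847^(1/0.0195) = exp(ln(0.959847)/0.0195) = exp(-0.04098/0.0195)
f = exp(-2.1016) = 0.1223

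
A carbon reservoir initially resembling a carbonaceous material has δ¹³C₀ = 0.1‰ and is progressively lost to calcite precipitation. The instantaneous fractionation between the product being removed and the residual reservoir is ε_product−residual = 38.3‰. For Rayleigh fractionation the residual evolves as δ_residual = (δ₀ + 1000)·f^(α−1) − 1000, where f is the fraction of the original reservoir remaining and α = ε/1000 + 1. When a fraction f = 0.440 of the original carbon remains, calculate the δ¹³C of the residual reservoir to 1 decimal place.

Rayleigh residual: δ_res = (δ₀ + 1000)·f^(α−1) − 1000
α = ε/1000 + 1 = 1.03830, so α − 1 = 0.03830
f^(α−1) = 0.440^(0.03830) = 0.969046
δ_res = (0.1 + 1000) × 0.969046 − 1000 = 969.143 − 1000 = -30.86‰

-30.9‰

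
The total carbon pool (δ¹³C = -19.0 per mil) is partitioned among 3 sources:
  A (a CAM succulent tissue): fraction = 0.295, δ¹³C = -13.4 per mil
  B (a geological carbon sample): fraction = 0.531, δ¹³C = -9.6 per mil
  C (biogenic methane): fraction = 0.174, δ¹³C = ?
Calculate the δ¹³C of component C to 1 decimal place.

Isotope mass balance: δ_bulk = Σ fᵢ·δᵢ.
-19.0 = 0.295×(-13.4) + 0.531×(-9.6) + 0.174×δ_C
0.174·δ_C = -19.0 − (-9.051) = -9.949
δ_C = -9.949 / 0.174 = -57.18 per mil

-57.2 per mil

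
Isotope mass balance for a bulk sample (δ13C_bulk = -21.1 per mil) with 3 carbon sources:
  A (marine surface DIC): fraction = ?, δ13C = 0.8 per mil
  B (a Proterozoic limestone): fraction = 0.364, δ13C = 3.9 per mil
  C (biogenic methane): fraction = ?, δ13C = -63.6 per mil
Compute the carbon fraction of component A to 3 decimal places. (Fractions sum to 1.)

Let f_A and f_C be the unknown fractions; fractions sum to 1 so f_A + f_C = 0.636.
Mass balance: Σ fᵢ·δᵢ = δ_bulk ⇒ f_A·(0.8) + f_C·(-63.6) = -21.1 − (1.420) = -22.520
Substitute f_C = 0.636 − f_A:
f_A·(0.8 − -63.6) = -22.520 − 0.636×(-63.6) = 17.930
f_A = 17.930 / 64.4 = 0.2784

0.278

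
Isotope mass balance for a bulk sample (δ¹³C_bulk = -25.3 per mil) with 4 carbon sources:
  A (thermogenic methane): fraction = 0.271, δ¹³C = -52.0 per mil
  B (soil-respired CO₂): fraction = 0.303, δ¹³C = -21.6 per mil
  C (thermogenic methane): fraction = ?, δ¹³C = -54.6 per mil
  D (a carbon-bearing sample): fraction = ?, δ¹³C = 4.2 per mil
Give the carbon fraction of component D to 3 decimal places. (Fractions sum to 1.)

0.316

Let f_D and f_C be the unknown fractions; fractions sum to 1 so f_D + f_C = 0.426.
Mass balance: Σ fᵢ·δᵢ = δ_bulk ⇒ f_D·(4.2) + f_C·(-54.6) = -25.3 − (-20.637) = -4.663
Substitute f_C = 0.426 − f_D:
f_D·(4.2 − -54.6) = -4.663 − 0.426×(-54.6) = 18.596
f_D = 18.596 / 58.8 = 0.3163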